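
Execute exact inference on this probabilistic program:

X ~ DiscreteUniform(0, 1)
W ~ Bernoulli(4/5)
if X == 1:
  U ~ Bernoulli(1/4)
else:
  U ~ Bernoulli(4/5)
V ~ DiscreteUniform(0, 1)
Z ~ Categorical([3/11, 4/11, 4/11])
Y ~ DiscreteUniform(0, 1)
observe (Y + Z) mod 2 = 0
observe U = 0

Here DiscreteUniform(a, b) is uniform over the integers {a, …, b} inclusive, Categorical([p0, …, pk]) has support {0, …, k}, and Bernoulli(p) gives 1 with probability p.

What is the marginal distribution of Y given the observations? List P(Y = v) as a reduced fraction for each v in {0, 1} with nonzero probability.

Enumerate traces; 24 have nonzero weight after conditioning:
  (X=0, W=0, U=0, V=0, Z=0, Y=0) weight 3/2200
  (X=0, W=0, U=0, V=0, Z=1, Y=1) weight 1/550
  (X=0, W=0, U=0, V=0, Z=2, Y=0) weight 1/550
  (X=0, W=0, U=0, V=1, Z=0, Y=0) weight 3/2200
  (X=0, W=0, U=0, V=1, Z=1, Y=1) weight 1/550
  (X=0, W=0, U=0, V=1, Z=2, Y=0) weight 1/550
  (X=0, W=1, U=0, V=0, Z=0, Y=0) weight 3/550
  (X=0, W=1, U=0, V=0, Z=1, Y=1) weight 2/275
  … 16 more
Group by Y:
  weight(Y=0) = 133/880
  weight(Y=1) = 19/220
Total weight = 133/880 + 19/220 = 19/80
P(Y=0 | obs) = 133/880 / 19/80 = 7/11
P(Y=1 | obs) = 19/220 / 19/80 = 4/11

P(Y=0) = 7/11, P(Y=1) = 4/11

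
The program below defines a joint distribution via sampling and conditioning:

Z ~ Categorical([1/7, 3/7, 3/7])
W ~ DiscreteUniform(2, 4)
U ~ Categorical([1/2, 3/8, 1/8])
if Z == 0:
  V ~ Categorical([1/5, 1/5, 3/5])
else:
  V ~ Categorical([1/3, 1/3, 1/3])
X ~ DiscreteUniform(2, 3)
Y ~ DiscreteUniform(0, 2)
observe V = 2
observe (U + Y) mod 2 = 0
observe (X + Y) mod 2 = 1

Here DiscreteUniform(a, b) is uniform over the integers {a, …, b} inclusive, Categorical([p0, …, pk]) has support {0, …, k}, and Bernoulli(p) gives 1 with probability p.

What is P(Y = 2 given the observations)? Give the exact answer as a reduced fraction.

Enumerate traces; 45 have nonzero weight after conditioning:
  (Z=0, W=2, U=0, V=2, X=3, Y=0) weight 1/420
  (Z=0, W=2, U=0, V=2, X=3, Y=2) weight 1/420
  (Z=0, W=2, U=1, V=2, X=2, Y=1) weight 1/560
  (Z=0, W=2, U=2, V=2, X=3, Y=0) weight 1/1680
  (Z=0, W=2, U=2, V=2, X=3, Y=2) weight 1/1680
  (Z=0, W=3, U=0, V=2, X=3, Y=0) weight 1/420
  (Z=0, W=3, U=0, V=2, X=3, Y=2) weight 1/420
  (Z=0, W=3, U=1, V=2, X=2, Y=1) weight 1/560
  … 37 more
Group by Y:
  weight(Y=0) = 13/336
  weight(Y=1) = 13/560
  weight(Y=2) = 13/336
Total weight = 13/336 + 13/560 + 13/336 = 169/1680
P(Y=0 | obs) = 13/336 / 169/1680 = 5/13
P(Y=1 | obs) = 13/560 / 169/1680 = 3/13
P(Y=2 | obs) = 13/336 / 169/1680 = 5/13

P(Y = 2 | obs) = 5/13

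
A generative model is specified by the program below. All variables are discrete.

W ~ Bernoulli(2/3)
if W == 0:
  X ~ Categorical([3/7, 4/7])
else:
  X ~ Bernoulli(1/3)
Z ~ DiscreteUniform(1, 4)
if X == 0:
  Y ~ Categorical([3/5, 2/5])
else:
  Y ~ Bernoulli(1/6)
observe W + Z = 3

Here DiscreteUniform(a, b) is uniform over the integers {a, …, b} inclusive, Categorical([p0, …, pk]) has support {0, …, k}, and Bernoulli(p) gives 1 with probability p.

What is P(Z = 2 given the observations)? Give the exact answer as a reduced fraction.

Enumerate traces; 8 have nonzero weight after conditioning:
  (W=0, X=0, Z=3, Y=0) weight 3/140
  (W=0, X=0, Z=3, Y=1) weight 1/70
  (W=0, X=1, Z=3, Y=0) weight 5/126
  (W=0, X=1, Z=3, Y=1) weight 1/126
  (W=1, X=0, Z=2, Y=0) weight 1/15
  (W=1, X=0, Z=2, Y=1) weight 2/45
  (W=1, X=1, Z=2, Y=0) weight 5/108
  (W=1, X=1, Z=2, Y=1) weight 1/108
Group by Z:
  weight(Z=2) = 1/6
  weight(Z=3) = 1/12
Total weight = 1/6 + 1/12 = 1/4
P(Z=2 | obs) = 1/6 / 1/4 = 2/3
P(Z=3 | obs) = 1/12 / 1/4 = 1/3

P(Z = 2 | obs) = 2/3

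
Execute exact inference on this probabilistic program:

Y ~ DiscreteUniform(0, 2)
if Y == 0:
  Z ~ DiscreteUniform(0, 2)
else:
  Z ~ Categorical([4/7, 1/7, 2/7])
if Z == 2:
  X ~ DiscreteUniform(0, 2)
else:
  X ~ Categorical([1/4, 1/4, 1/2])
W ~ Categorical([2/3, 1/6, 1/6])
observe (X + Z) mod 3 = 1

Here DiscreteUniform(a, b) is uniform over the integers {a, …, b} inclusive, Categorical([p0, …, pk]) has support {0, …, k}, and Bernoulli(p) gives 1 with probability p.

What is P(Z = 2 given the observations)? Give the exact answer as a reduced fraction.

P(Z = 2 | obs) = 19/52

Enumerate traces; 27 have nonzero weight after conditioning:
  (Y=0, Z=0, X=1, W=0) weight 1/54
  (Y=0, Z=0, X=1, W=1) weight 1/216
  (Y=0, Z=0, X=1, W=2) weight 1/216
  (Y=0, Z=1, X=0, W=0) weight 1/54
  (Y=0, Z=1, X=0, W=1) weight 1/216
  (Y=0, Z=1, X=0, W=2) weight 1/216
  (Y=0, Z=2, X=2, W=0) weight 2/81
  (Y=0, Z=2, X=2, W=1) weight 1/162
  … 19 more
Group by Z:
  weight(Z=0) = 31/252
  weight(Z=1) = 13/252
  weight(Z=2) = 19/189
Total weight = 31/252 + 13/252 + 19/189 = 52/189
P(Z=0 | obs) = 31/252 / 52/189 = 93/208
P(Z=1 | obs) = 13/252 / 52/189 = 3/16
P(Z=2 | obs) = 19/189 / 52/189 = 19/52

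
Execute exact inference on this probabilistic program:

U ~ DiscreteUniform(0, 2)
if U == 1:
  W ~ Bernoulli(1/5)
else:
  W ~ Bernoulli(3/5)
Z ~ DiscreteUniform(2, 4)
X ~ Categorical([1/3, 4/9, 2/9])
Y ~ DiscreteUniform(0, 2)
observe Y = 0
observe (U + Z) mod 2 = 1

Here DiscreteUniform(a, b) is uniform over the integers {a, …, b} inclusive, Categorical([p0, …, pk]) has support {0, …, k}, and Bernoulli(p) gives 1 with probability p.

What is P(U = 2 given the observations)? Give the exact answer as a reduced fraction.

Enumerate traces; 24 have nonzero weight after conditioning:
  (U=0, W=0, Z=3, X=0, Y=0) weight 2/405
  (U=0, W=0, Z=3, X=1, Y=0) weight 8/1215
  (U=0, W=0, Z=3, X=2, Y=0) weight 4/1215
  (U=0, W=1, Z=3, X=0, Y=0) weight 1/135
  (U=0, W=1, Z=3, X=1, Y=0) weight 4/405
  (U=0, W=1, Z=3, X=2, Y=0) weight 2/405
  (U=1, W=0, Z=2, X=0, Y=0) weight 4/405
  (U=1, W=0, Z=2, X=1, Y=0) weight 16/1215
  (U=2, W=0, Z=3, X=0, Y=0) weight 2/405
  … 15 more
Group by U:
  weight(U=0) = 1/27
  weight(U=1) = 2/27
  weight(U=2) = 1/27
Total weight = 1/27 + 2/27 + 1/27 = 4/27
P(U=0 | obs) = 1/27 / 4/27 = 1/4
P(U=1 | obs) = 2/27 / 4/27 = 1/2
P(U=2 | obs) = 1/27 / 4/27 = 1/4

P(U = 2 | obs) = 1/4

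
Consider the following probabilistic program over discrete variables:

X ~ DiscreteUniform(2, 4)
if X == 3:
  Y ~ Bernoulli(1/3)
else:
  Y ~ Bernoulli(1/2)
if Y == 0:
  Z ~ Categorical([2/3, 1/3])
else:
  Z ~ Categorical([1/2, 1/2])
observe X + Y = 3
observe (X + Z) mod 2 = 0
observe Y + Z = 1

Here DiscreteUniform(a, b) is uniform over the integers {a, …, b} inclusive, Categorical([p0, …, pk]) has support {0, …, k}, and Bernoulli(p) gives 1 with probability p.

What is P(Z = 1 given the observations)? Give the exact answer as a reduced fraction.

Enumerate traces; 2 have nonzero weight after conditioning:
  (X=2, Y=1, Z=0) weight 1/12
  (X=3, Y=0, Z=1) weight 2/27
Group by Z:
  weight(Z=0) = 1/12
  weight(Z=1) = 2/27
Total weight = 1/12 + 2/27 = 17/108
P(Z=0 | obs) = 1/12 / 17/108 = 9/17
P(Z=1 | obs) = 2/27 / 17/108 = 8/17

P(Z = 1 | obs) = 8/17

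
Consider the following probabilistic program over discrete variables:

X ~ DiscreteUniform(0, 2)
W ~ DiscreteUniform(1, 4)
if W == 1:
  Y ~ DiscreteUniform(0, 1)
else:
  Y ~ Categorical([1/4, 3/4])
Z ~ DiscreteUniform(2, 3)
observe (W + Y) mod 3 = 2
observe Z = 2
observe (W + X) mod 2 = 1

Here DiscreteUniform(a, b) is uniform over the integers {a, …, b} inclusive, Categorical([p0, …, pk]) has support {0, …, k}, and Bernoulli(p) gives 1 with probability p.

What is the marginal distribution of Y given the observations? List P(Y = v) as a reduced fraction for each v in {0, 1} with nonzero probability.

P(Y=0) = 1/8, P(Y=1) = 7/8

Enumerate traces; 4 have nonzero weight after conditioning:
  (X=0, W=1, Y=1, Z=2) weight 1/48
  (X=1, W=2, Y=0, Z=2) weight 1/96
  (X=1, W=4, Y=1, Z=2) weight 1/32
  (X=2, W=1, Y=1, Z=2) weight 1/48
Group by Y:
  weight(Y=0) = 1/96
  weight(Y=1) = 7/96
Total weight = 1/96 + 7/96 = 1/12
P(Y=0 | obs) = 1/96 / 1/12 = 1/8
P(Y=1 | obs) = 7/96 / 1/12 = 7/8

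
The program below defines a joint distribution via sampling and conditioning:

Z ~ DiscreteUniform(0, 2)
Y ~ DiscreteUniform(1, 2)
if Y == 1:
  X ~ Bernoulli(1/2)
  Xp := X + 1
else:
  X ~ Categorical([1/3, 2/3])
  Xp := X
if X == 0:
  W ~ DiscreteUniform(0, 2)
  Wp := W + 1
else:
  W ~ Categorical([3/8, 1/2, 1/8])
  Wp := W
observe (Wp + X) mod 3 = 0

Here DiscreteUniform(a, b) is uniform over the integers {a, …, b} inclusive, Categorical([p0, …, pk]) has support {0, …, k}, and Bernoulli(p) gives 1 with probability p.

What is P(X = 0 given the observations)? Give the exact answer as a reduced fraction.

Enumerate traces; 12 have nonzero weight after conditioning:
  (Z=0, Y=1, X=0, W=2) weight 1/36
  (Z=0, Y=1, X=1, W=2) weight 1/96
  (Z=0, Y=2, X=0, W=2) weight 1/54
  (Z=0, Y=2, X=1, W=2) weight 1/72
  (Z=1, Y=1, X=0, W=2) weight 1/36
  (Z=1, Y=1, X=1, W=2) weight 1/96
  (Z=1, Y=2, X=0, W=2) weight 1/54
  (Z=1, Y=2, X=1, W=2) weight 1/72
  … 4 more
Group by X:
  weight(X=0) = 5/36
  weight(X=1) = 7/96
Total weight = 5/36 + 7/96 = 61/288
P(X=0 | obs) = 5/36 / 61/288 = 40/61
P(X=1 | obs) = 7/96 / 61/288 = 21/61

P(X = 0 | obs) = 40/61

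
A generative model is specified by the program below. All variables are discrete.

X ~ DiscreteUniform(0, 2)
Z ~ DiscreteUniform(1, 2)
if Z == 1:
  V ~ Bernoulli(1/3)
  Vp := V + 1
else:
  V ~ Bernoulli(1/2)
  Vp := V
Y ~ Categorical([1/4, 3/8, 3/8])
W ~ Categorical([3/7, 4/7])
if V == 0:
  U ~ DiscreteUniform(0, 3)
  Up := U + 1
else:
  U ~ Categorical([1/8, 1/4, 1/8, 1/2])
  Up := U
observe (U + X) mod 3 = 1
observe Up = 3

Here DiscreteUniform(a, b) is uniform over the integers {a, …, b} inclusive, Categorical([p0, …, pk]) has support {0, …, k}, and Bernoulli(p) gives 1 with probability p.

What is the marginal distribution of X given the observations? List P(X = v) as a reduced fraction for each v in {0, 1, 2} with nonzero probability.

P(X=1) = 10/17, P(X=2) = 7/17

Enumerate traces; 24 have nonzero weight after conditioning:
  (X=1, Z=1, V=1, Y=0, W=0, U=3) weight 1/336
  (X=1, Z=1, V=1, Y=0, W=1, U=3) weight 1/252
  (X=1, Z=1, V=1, Y=1, W=0, U=3) weight 1/224
  (X=1, Z=1, V=1, Y=1, W=1, U=3) weight 1/168
  (X=1, Z=1, V=1, Y=2, W=0, U=3) weight 1/224
  (X=1, Z=1, V=1, Y=2, W=1, U=3) weight 1/168
  (X=1, Z=2, V=1, Y=0, W=0, U=3) weight 1/224
  (X=1, Z=2, V=1, Y=0, W=1, U=3) weight 1/168
  (X=2, Z=1, V=0, Y=0, W=0, U=2) weight 1/336
  … 15 more
Group by X:
  weight(X=1) = 5/72
  weight(X=2) = 7/144
Total weight = 5/72 + 7/144 = 17/144
P(X=1 | obs) = 5/72 / 17/144 = 10/17
P(X=2 | obs) = 7/144 / 17/144 = 7/17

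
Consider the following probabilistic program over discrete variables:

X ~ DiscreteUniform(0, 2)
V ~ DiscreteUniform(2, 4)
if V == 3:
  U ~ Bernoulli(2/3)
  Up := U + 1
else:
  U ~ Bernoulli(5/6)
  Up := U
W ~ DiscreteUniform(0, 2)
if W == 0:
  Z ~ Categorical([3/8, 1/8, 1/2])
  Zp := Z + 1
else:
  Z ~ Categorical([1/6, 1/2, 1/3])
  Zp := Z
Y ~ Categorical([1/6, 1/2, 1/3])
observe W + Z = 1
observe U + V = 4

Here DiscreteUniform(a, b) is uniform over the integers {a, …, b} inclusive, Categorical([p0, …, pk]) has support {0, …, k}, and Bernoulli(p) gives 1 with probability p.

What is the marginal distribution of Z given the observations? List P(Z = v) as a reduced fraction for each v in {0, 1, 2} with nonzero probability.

Enumerate traces; 36 have nonzero weight after conditioning:
  (X=0, V=3, U=1, W=0, Z=1, Y=0) weight 1/1944
  (X=0, V=3, U=1, W=0, Z=1, Y=1) weight 1/648
  (X=0, V=3, U=1, W=0, Z=1, Y=2) weight 1/972
  (X=0, V=3, U=1, W=1, Z=0, Y=0) weight 1/1458
  (X=0, V=3, U=1, W=1, Z=0, Y=1) weight 1/486
  (X=0, V=3, U=1, W=1, Z=0, Y=2) weight 1/729
  (X=0, V=4, U=0, W=0, Z=1, Y=0) weight 1/7776
  (X=0, V=4, U=0, W=0, Z=1, Y=1) weight 1/2592
  … 28 more
Group by Z:
  weight(Z=0) = 5/324
  weight(Z=1) = 5/432
Total weight = 5/324 + 5/432 = 35/1296
P(Z=0 | obs) = 5/324 / 35/1296 = 4/7
P(Z=1 | obs) = 5/432 / 35/1296 = 3/7

P(Z=0) = 4/7, P(Z=1) = 3/7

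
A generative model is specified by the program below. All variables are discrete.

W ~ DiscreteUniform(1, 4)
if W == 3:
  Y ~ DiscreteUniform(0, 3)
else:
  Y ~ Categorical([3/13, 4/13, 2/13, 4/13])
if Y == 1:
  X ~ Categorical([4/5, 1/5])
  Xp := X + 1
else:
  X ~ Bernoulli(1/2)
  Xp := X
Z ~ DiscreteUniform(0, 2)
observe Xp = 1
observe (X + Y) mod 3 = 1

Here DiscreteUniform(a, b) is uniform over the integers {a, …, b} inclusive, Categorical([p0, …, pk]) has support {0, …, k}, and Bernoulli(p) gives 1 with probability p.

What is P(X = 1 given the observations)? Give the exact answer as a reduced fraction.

P(X = 1 | obs) = 275/519

Enumerate traces; 36 have nonzero weight after conditioning:
  (W=1, Y=0, X=1, Z=0) weight 1/104
  (W=1, Y=0, X=1, Z=1) weight 1/104
  (W=1, Y=0, X=1, Z=2) weight 1/104
  (W=1, Y=1, X=0, Z=0) weight 4/195
  (W=1, Y=1, X=0, Z=1) weight 4/195
  (W=1, Y=1, X=0, Z=2) weight 4/195
  (W=1, Y=3, X=1, Z=0) weight 1/78
  (W=1, Y=3, X=1, Z=1) weight 1/78
  … 28 more
Group by X:
  weight(X=0) = 61/260
  weight(X=1) = 55/208
Total weight = 61/260 + 55/208 = 519/1040
P(X=0 | obs) = 61/260 / 519/1040 = 244/519
P(X=1 | obs) = 55/208 / 519/1040 = 275/519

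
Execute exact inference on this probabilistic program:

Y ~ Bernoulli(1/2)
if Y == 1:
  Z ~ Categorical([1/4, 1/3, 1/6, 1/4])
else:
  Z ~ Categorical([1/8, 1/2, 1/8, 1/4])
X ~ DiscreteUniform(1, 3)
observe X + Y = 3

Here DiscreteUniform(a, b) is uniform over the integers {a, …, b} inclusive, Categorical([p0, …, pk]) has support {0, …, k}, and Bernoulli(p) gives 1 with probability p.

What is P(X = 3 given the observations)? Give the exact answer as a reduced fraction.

P(X = 3 | obs) = 1/2

Enumerate traces; 8 have nonzero weight after conditioning:
  (Y=0, Z=0, X=3) weight 1/48
  (Y=0, Z=1, X=3) weight 1/12
  (Y=0, Z=2, X=3) weight 1/48
  (Y=0, Z=3, X=3) weight 1/24
  (Y=1, Z=0, X=2) weight 1/24
  (Y=1, Z=1, X=2) weight 1/18
  (Y=1, Z=2, X=2) weight 1/36
  (Y=1, Z=3, X=2) weight 1/24
Group by X:
  weight(X=2) = 1/6
  weight(X=3) = 1/6
Total weight = 1/6 + 1/6 = 1/3
P(X=2 | obs) = 1/6 / 1/3 = 1/2
P(X=3 | obs) = 1/6 / 1/3 = 1/2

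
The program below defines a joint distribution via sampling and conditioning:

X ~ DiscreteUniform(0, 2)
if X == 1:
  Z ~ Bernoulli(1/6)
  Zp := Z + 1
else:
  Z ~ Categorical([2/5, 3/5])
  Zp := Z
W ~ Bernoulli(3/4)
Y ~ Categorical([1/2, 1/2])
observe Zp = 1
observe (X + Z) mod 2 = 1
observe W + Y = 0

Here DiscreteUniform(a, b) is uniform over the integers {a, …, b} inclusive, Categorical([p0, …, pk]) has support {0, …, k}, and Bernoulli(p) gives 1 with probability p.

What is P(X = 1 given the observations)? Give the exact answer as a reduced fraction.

P(X = 1 | obs) = 25/61

Enumerate traces; 3 have nonzero weight after conditioning:
  (X=0, Z=1, W=0, Y=0) weight 1/40
  (X=1, Z=0, W=0, Y=0) weight 5/144
  (X=2, Z=1, W=0, Y=0) weight 1/40
Group by X:
  weight(X=0) = 1/40
  weight(X=1) = 5/144
  weight(X=2) = 1/40
Total weight = 1/40 + 5/144 + 1/40 = 61/720
P(X=0 | obs) = 1/40 / 61/720 = 18/61
P(X=1 | obs) = 5/144 / 61/720 = 25/61
P(X=2 | obs) = 1/40 / 61/720 = 18/61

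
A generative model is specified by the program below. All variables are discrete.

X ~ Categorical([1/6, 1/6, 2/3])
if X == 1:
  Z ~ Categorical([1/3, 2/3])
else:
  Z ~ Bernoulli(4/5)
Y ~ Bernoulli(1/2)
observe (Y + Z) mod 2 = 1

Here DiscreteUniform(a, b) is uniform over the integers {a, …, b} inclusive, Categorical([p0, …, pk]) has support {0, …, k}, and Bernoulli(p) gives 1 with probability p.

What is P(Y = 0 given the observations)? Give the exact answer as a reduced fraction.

P(Y = 0 | obs) = 7/9

Enumerate traces; 6 have nonzero weight after conditioning:
  (X=0, Z=0, Y=1) weight 1/60
  (X=0, Z=1, Y=0) weight 1/15
  (X=1, Z=0, Y=1) weight 1/36
  (X=1, Z=1, Y=0) weight 1/18
  (X=2, Z=0, Y=1) weight 1/15
  (X=2, Z=1, Y=0) weight 4/15
Group by Y:
  weight(Y=0) = 7/18
  weight(Y=1) = 1/9
Total weight = 7/18 + 1/9 = 1/2
P(Y=0 | obs) = 7/18 / 1/2 = 7/9
P(Y=1 | obs) = 1/9 / 1/2 = 2/9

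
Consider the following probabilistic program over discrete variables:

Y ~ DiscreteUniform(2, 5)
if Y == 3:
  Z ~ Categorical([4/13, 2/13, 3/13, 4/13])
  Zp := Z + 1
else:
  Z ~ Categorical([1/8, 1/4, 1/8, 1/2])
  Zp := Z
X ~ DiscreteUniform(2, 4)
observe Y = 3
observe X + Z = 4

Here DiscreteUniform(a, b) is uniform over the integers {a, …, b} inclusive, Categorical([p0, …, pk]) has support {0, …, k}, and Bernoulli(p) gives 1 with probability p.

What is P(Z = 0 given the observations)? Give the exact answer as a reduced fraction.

P(Z = 0 | obs) = 4/9

Enumerate traces; 3 have nonzero weight after conditioning:
  (Y=3, Z=0, X=4) weight 1/39
  (Y=3, Z=1, X=3) weight 1/78
  (Y=3, Z=2, X=2) weight 1/52
Group by Z:
  weight(Z=0) = 1/39
  weight(Z=1) = 1/78
  weight(Z=2) = 1/52
Total weight = 1/39 + 1/78 + 1/52 = 3/52
P(Z=0 | obs) = 1/39 / 3/52 = 4/9
P(Z=1 | obs) = 1/78 / 3/52 = 2/9
P(Z=2 | obs) = 1/52 / 3/52 = 1/3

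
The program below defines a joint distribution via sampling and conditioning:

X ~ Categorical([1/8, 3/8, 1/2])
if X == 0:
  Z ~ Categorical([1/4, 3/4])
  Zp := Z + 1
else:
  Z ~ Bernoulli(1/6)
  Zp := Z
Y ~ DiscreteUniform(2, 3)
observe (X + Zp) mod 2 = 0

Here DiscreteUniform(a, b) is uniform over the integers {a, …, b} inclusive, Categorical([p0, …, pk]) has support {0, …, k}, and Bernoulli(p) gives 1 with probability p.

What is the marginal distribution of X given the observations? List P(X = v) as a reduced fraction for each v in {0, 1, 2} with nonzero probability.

Enumerate traces; 6 have nonzero weight after conditioning:
  (X=0, Z=1, Y=2) weight 3/64
  (X=0, Z=1, Y=3) weight 3/64
  (X=1, Z=1, Y=2) weight 1/32
  (X=1, Z=1, Y=3) weight 1/32
  (X=2, Z=0, Y=2) weight 5/24
  (X=2, Z=0, Y=3) weight 5/24
Group by X:
  weight(X=0) = 3/32
  weight(X=1) = 1/16
  weight(X=2) = 5/12
Total weight = 3/32 + 1/16 + 5/12 = 55/96
P(X=0 | obs) = 3/32 / 55/96 = 9/55
P(X=1 | obs) = 1/16 / 55/96 = 6/55
P(X=2 | obs) = 5/12 / 55/96 = 8/11

P(X=0) = 9/55, P(X=1) = 6/55, P(X=2) = 8/11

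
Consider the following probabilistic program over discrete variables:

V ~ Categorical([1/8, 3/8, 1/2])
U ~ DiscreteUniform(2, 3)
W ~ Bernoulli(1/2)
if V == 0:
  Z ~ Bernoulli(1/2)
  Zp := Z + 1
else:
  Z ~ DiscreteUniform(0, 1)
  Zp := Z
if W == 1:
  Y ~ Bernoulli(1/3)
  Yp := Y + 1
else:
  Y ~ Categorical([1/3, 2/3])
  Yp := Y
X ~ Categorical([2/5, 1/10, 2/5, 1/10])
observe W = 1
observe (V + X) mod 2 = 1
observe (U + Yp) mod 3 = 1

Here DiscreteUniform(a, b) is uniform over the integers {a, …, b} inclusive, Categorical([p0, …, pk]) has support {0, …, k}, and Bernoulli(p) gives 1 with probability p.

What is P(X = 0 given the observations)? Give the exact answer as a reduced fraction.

Enumerate traces; 24 have nonzero weight after conditioning:
  (V=0, U=2, W=1, Z=0, Y=1, X=1) weight 1/1920
  (V=0, U=2, W=1, Z=0, Y=1, X=3) weight 1/1920
  (V=0, U=2, W=1, Z=1, Y=1, X=1) weight 1/1920
  (V=0, U=2, W=1, Z=1, Y=1, X=3) weight 1/1920
  (V=0, U=3, W=1, Z=0, Y=0, X=1) weight 1/960
  (V=0, U=3, W=1, Z=0, Y=0, X=3) weight 1/960
  (V=0, U=3, W=1, Z=1, Y=0, X=1) weight 1/960
  (V=0, U=3, W=1, Z=1, Y=0, X=3) weight 1/960
  (V=1, U=2, W=1, Z=0, Y=1, X=0) weight 1/160
  (V=1, U=2, W=1, Z=0, Y=1, X=2) weight 1/160
  … 14 more
Group by X:
  weight(X=0) = 3/80
  weight(X=1) = 1/64
  weight(X=2) = 3/80
  weight(X=3) = 1/64
Total weight = 3/80 + 1/64 + 3/80 + 1/64 = 17/160
P(X=0 | obs) = 3/80 / 17/160 = 6/17
P(X=1 | obs) = 1/64 / 17/160 = 5/34
P(X=2 | obs) = 3/80 / 17/160 = 6/17
P(X=3 | obs) = 1/64 / 17/160 = 5/34

P(X = 0 | obs) = 6/17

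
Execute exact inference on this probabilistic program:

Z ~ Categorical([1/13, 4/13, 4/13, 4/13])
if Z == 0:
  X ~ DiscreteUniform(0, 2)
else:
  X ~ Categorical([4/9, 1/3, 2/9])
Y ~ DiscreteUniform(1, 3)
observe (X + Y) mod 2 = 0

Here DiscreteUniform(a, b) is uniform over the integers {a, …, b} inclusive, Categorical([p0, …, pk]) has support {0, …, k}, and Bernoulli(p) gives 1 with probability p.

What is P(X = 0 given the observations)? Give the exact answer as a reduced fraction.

P(X = 0 | obs) = 17/52

Enumerate traces; 16 have nonzero weight after conditioning:
  (Z=0, X=0, Y=2) weight 1/117
  (Z=0, X=1, Y=1) weight 1/117
  (Z=0, X=1, Y=3) weight 1/117
  (Z=0, X=2, Y=2) weight 1/117
  (Z=1, X=0, Y=2) weight 16/351
  (Z=1, X=1, Y=1) weight 4/117
  (Z=1, X=1, Y=3) weight 4/117
  (Z=1, X=2, Y=2) weight 8/351
  … 8 more
Group by X:
  weight(X=0) = 17/117
  weight(X=1) = 2/9
  weight(X=2) = 1/13
Total weight = 17/117 + 2/9 + 1/13 = 4/9
P(X=0 | obs) = 17/117 / 4/9 = 17/52
P(X=1 | obs) = 2/9 / 4/9 = 1/2
P(X=2 | obs) = 1/13 / 4/9 = 9/52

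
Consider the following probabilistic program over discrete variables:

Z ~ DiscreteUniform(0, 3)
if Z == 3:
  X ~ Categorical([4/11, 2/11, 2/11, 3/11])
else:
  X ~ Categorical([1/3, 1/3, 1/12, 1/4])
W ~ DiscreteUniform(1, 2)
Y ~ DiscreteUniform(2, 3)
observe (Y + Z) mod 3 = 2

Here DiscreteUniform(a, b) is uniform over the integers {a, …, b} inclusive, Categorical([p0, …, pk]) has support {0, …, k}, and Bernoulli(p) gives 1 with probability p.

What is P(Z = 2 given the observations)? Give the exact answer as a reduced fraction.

Enumerate traces; 24 have nonzero weight after conditioning:
  (Z=0, X=0, W=1, Y=2) weight 1/48
  (Z=0, X=0, W=2, Y=2) weight 1/48
  (Z=0, X=1, W=1, Y=2) weight 1/48
  (Z=0, X=1, W=2, Y=2) weight 1/48
  (Z=0, X=2, W=1, Y=2) weight 1/192
  (Z=0, X=2, W=2, Y=2) weight 1/192
  (Z=0, X=3, W=1, Y=2) weight 1/64
  (Z=0, X=3, W=2, Y=2) weight 1/64
  (Z=2, X=0, W=1, Y=3) weight 1/48
  (Z=3, X=0, W=1, Y=2) weight 1/44
  … 14 more
Group by Z:
  weight(Z=0) = 1/8
  weight(Z=2) = 1/8
  weight(Z=3) = 1/8
Total weight = 1/8 + 1/8 + 1/8 = 3/8
P(Z=0 | obs) = 1/8 / 3/8 = 1/3
P(Z=2 | obs) = 1/8 / 3/8 = 1/3
P(Z=3 | obs) = 1/8 / 3/8 = 1/3

P(Z = 2 | obs) = 1/3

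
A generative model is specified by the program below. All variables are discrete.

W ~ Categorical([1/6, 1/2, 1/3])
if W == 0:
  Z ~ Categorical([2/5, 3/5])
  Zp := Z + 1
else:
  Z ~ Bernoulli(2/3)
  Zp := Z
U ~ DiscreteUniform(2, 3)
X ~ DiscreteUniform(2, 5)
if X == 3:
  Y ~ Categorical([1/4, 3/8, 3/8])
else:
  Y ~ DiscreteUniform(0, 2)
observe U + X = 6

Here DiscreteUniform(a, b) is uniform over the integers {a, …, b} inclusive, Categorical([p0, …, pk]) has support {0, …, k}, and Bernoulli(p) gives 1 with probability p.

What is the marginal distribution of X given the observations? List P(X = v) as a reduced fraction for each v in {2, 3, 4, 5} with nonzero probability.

P(X=3) = 1/2, P(X=4) = 1/2

Enumerate traces; 36 have nonzero weight after conditioning:
  (W=0, Z=0, U=2, X=4, Y=0) weight 1/360
  (W=0, Z=0, U=2, X=4, Y=1) weight 1/360
  (W=0, Z=0, U=2, X=4, Y=2) weight 1/360
  (W=0, Z=0, U=3, X=3, Y=0) weight 1/480
  (W=0, Z=0, U=3, X=3, Y=1) weight 1/320
  (W=0, Z=0, U=3, X=3, Y=2) weight 1/320
  (W=0, Z=1, U=2, X=4, Y=0) weight 1/240
  (W=0, Z=1, U=2, X=4, Y=1) weight 1/240
  … 28 more
Group by X:
  weight(X=3) = 1/8
  weight(X=4) = 1/8
Total weight = 1/8 + 1/8 = 1/4
P(X=3 | obs) = 1/8 / 1/4 = 1/2
P(X=4 | obs) = 1/8 / 1/4 = 1/2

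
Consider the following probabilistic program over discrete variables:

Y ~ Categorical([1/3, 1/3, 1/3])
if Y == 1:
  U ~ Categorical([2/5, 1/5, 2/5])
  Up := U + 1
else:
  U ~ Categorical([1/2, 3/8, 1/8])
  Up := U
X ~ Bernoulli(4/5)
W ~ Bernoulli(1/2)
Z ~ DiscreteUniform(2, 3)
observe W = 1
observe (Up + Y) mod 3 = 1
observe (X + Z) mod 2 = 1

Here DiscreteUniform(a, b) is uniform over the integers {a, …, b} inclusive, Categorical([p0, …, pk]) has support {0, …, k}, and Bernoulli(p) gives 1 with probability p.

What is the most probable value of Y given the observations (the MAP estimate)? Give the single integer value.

Enumerate traces; 6 have nonzero weight after conditioning:
  (Y=0, U=1, X=0, W=1, Z=3) weight 1/160
  (Y=0, U=1, X=1, W=1, Z=2) weight 1/40
  (Y=1, U=2, X=0, W=1, Z=3) weight 1/150
  (Y=1, U=2, X=1, W=1, Z=2) weight 2/75
  (Y=2, U=2, X=0, W=1, Z=3) weight 1/480
  (Y=2, U=2, X=1, W=1, Z=2) weight 1/120
Group by Y:
  weight(Y=0) = 1/32
  weight(Y=1) = 1/30
  weight(Y=2) = 1/96
Total weight = 1/32 + 1/30 + 1/96 = 3/40
P(Y=0 | obs) = 1/32 / 3/40 = 5/12
P(Y=1 | obs) = 1/30 / 3/40 = 4/9
P(Y=2 | obs) = 1/96 / 3/40 = 5/36
argmax = 1

argmax_v P(Y = v | obs) = 1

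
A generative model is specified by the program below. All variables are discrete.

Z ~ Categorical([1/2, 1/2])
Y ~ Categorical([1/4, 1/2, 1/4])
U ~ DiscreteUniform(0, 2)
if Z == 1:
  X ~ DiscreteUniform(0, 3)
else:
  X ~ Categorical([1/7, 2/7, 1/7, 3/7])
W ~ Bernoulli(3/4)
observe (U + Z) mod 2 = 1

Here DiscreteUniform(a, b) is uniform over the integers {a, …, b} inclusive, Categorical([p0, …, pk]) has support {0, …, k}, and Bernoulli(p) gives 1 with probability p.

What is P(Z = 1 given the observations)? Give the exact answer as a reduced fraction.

Enumerate traces; 72 have nonzero weight after conditioning:
  (Z=0, Y=0, U=1, X=0, W=0) weight 1/672
  (Z=0, Y=0, U=1, X=0, W=1) weight 1/224
  (Z=0, Y=0, U=1, X=1, W=0) weight 1/336
  (Z=0, Y=0, U=1, X=1, W=1) weight 1/112
  (Z=0, Y=0, U=1, X=2, W=0) weight 1/672
  (Z=0, Y=0, U=1, X=2, W=1) weight 1/224
  (Z=0, Y=0, U=1, X=3, W=0) weight 1/224
  (Z=0, Y=0, U=1, X=3, W=1) weight 3/224
  (Z=1, Y=0, U=0, X=0, W=0) weight 1/384
  … 63 more
Group by Z:
  weight(Z=0) = 1/6
  weight(Z=1) = 1/3
Total weight = 1/6 + 1/3 = 1/2
P(Z=0 | obs) = 1/6 / 1/2 = 1/3
P(Z=1 | obs) = 1/3 / 1/2 = 2/3

P(Z = 1 | obs) = 2/3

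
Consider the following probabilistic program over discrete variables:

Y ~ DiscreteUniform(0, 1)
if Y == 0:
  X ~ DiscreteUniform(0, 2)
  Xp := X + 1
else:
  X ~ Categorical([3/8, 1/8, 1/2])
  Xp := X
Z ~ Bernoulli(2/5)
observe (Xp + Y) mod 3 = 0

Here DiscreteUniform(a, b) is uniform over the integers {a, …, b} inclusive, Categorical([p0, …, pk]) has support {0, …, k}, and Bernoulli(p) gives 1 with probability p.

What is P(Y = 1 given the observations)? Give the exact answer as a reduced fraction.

Enumerate traces; 4 have nonzero weight after conditioning:
  (Y=0, X=2, Z=0) weight 1/10
  (Y=0, X=2, Z=1) weight 1/15
  (Y=1, X=2, Z=0) weight 3/20
  (Y=1, X=2, Z=1) weight 1/10
Group by Y:
  weight(Y=0) = 1/6
  weight(Y=1) = 1/4
Total weight = 1/6 + 1/4 = 5/12
P(Y=0 | obs) = 1/6 / 5/12 = 2/5
P(Y=1 | obs) = 1/4 / 5/12 = 3/5

P(Y = 1 | obs) = 3/5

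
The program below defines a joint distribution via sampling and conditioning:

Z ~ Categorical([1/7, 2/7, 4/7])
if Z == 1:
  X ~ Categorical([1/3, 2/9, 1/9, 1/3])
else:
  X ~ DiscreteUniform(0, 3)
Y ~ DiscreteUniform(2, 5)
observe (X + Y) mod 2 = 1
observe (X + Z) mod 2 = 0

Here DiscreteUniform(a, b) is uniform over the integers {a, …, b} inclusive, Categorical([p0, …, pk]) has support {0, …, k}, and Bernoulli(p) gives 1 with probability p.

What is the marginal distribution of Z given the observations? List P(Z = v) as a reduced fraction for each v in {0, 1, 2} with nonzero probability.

P(Z=0) = 9/65, P(Z=1) = 4/13, P(Z=2) = 36/65

Enumerate traces; 12 have nonzero weight after conditioning:
  (Z=0, X=0, Y=3) weight 1/112
  (Z=0, X=0, Y=5) weight 1/112
  (Z=0, X=2, Y=3) weight 1/112
  (Z=0, X=2, Y=5) weight 1/112
  (Z=1, X=1, Y=2) weight 1/63
  (Z=1, X=1, Y=4) weight 1/63
  (Z=1, X=3, Y=2) weight 1/42
  (Z=1, X=3, Y=4) weight 1/42
  (Z=2, X=0, Y=3) weight 1/28
  … 3 more
Group by Z:
  weight(Z=0) = 1/28
  weight(Z=1) = 5/63
  weight(Z=2) = 1/7
Total weight = 1/28 + 5/63 + 1/7 = 65/252
P(Z=0 | obs) = 1/28 / 65/252 = 9/65
P(Z=1 | obs) = 5/63 / 65/252 = 4/13
P(Z=2 | obs) = 1/7 / 65/252 = 36/65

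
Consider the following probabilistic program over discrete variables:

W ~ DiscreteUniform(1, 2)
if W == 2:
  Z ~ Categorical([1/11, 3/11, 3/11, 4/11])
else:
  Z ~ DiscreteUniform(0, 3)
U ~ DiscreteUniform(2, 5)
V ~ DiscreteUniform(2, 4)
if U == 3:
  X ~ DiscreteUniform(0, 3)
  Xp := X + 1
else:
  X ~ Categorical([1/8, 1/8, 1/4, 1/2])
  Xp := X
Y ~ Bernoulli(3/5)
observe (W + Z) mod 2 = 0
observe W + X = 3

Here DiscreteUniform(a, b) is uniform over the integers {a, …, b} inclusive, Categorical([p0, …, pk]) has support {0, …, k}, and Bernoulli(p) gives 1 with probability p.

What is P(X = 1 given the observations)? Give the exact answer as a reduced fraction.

P(X = 1 | obs) = 5/16

Enumerate traces; 96 have nonzero weight after conditioning:
  (W=1, Z=1, U=2, V=2, X=2, Y=0) weight 1/960
  (W=1, Z=1, U=2, V=2, X=2, Y=1) weight 1/640
  (W=1, Z=1, U=2, V=3, X=2, Y=0) weight 1/960
  (W=1, Z=1, U=2, V=3, X=2, Y=1) weight 1/640
  (W=1, Z=1, U=2, V=4, X=2, Y=0) weight 1/960
  (W=1, Z=1, U=2, V=4, X=2, Y=1) weight 1/640
  (W=1, Z=1, U=3, V=2, X=2, Y=0) weight 1/960
  (W=1, Z=1, U=3, V=2, X=2, Y=1) weight 1/640
  (W=2, Z=0, U=2, V=2, X=1, Y=0) weight 1/5280
  … 87 more
Group by X:
  weight(X=1) = 5/176
  weight(X=2) = 1/16
Total weight = 5/176 + 1/16 = 1/11
P(X=1 | obs) = 5/176 / 1/11 = 5/16
P(X=2 | obs) = 1/16 / 1/11 = 11/16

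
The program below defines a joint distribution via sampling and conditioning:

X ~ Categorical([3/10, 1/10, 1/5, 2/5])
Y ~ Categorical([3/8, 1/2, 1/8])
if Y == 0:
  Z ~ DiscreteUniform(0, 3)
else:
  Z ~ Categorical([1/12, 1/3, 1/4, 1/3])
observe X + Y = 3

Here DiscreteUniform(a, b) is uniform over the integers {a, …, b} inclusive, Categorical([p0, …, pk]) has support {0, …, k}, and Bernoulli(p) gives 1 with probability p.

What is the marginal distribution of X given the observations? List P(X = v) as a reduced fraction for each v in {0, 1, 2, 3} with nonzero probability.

P(X=1) = 1/21, P(X=2) = 8/21, P(X=3) = 4/7

Enumerate traces; 12 have nonzero weight after conditioning:
  (X=1, Y=2, Z=0) weight 1/960
  (X=1, Y=2, Z=1) weight 1/240
  (X=1, Y=2, Z=2) weight 1/320
  (X=1, Y=2, Z=3) weight 1/240
  (X=2, Y=1, Z=0) weight 1/120
  (X=2, Y=1, Z=1) weight 1/30
  (X=2, Y=1, Z=2) weight 1/40
  (X=2, Y=1, Z=3) weight 1/30
  (X=3, Y=0, Z=0) weight 3/80
  … 3 more
Group by X:
  weight(X=1) = 1/80
  weight(X=2) = 1/10
  weight(X=3) = 3/20
Total weight = 1/80 + 1/10 + 3/20 = 21/80
P(X=1 | obs) = 1/80 / 21/80 = 1/21
P(X=2 | obs) = 1/10 / 21/80 = 8/21
P(X=3 | obs) = 3/20 / 21/80 = 4/7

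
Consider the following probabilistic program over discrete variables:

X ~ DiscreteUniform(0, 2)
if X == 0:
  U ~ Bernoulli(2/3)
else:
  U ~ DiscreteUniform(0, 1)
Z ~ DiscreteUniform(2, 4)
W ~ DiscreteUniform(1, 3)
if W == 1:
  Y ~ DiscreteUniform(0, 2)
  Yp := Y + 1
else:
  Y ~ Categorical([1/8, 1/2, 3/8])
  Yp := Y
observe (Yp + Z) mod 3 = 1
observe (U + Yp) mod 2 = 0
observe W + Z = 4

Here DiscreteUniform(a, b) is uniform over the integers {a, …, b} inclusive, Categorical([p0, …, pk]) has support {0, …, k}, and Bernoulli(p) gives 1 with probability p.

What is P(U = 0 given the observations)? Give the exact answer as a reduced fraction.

Enumerate traces; 6 have nonzero weight after conditioning:
  (X=0, U=0, Z=2, W=2, Y=2) weight 1/216
  (X=0, U=1, Z=3, W=1, Y=0) weight 2/243
  (X=1, U=0, Z=2, W=2, Y=2) weight 1/144
  (X=1, U=1, Z=3, W=1, Y=0) weight 1/162
  (X=2, U=0, Z=2, W=2, Y=2) weight 1/144
  (X=2, U=1, Z=3, W=1, Y=0) weight 1/162
Group by U:
  weight(U=0) = 1/54
  weight(U=1) = 5/243
Total weight = 1/54 + 5/243 = 19/486
P(U=0 | obs) = 1/54 / 19/486 = 9/19
P(U=1 | obs) = 5/243 / 19/486 = 10/19

P(U = 0 | obs) = 9/19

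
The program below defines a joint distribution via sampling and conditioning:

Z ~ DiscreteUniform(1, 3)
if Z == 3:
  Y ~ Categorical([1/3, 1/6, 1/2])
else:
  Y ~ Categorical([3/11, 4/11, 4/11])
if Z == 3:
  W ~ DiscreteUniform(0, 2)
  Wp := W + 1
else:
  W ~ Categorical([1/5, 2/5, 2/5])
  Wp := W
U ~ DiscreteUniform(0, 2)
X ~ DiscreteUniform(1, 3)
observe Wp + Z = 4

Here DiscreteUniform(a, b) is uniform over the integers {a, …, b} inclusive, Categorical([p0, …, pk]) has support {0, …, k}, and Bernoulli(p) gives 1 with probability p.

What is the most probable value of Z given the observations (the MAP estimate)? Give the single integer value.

Enumerate traces; 54 have nonzero weight after conditioning:
  (Z=2, Y=0, W=2, U=0, X=1) weight 2/495
  (Z=2, Y=0, W=2, U=0, X=2) weight 2/495
  (Z=2, Y=0, W=2, U=0, X=3) weight 2/495
  (Z=2, Y=0, W=2, U=1, X=1) weight 2/495
  (Z=2, Y=0, W=2, U=1, X=2) weight 2/495
  (Z=2, Y=0, W=2, U=1, X=3) weight 2/495
  (Z=2, Y=0, W=2, U=2, X=1) weight 2/495
  (Z=2, Y=0, W=2, U=2, X=2) weight 2/495
  (Z=3, Y=0, W=0, U=0, X=1) weight 1/243
  … 45 more
Group by Z:
  weight(Z=2) = 2/15
  weight(Z=3) = 1/9
Total weight = 2/15 + 1/9 = 11/45
P(Z=2 | obs) = 2/15 / 11/45 = 6/11
P(Z=3 | obs) = 1/9 / 11/45 = 5/11
argmax = 2

argmax_v P(Z = v | obs) = 2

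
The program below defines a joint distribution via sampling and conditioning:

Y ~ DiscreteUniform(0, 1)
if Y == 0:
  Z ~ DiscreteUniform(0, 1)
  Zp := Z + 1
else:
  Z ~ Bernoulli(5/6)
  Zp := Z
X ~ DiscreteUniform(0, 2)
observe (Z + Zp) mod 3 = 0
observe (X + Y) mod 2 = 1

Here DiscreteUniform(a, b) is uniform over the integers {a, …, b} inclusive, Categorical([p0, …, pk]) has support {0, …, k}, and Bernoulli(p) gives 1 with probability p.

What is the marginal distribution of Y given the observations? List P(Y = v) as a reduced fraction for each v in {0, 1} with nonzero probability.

P(Y=0) = 3/5, P(Y=1) = 2/5

Enumerate traces; 3 have nonzero weight after conditioning:
  (Y=0, Z=1, X=1) weight 1/12
  (Y=1, Z=0, X=0) weight 1/36
  (Y=1, Z=0, X=2) weight 1/36
Group by Y:
  weight(Y=0) = 1/12
  weight(Y=1) = 1/18
Total weight = 1/12 + 1/18 = 5/36
P(Y=0 | obs) = 1/12 / 5/36 = 3/5
P(Y=1 | obs) = 1/18 / 5/36 = 2/5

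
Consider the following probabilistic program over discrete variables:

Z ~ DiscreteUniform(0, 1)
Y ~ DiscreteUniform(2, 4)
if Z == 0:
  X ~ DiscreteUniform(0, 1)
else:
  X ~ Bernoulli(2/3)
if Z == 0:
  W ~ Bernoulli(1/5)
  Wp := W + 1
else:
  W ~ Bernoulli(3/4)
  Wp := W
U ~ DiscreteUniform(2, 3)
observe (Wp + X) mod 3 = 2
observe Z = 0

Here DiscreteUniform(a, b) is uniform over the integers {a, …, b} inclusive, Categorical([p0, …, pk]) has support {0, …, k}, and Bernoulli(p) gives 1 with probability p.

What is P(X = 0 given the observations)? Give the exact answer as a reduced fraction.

P(X = 0 | obs) = 1/5

Enumerate traces; 12 have nonzero weight after conditioning:
  (Z=0, Y=2, X=0, W=1, U=2) weight 1/120
  (Z=0, Y=2, X=0, W=1, U=3) weight 1/120
  (Z=0, Y=2, X=1, W=0, U=2) weight 1/30
  (Z=0, Y=2, X=1, W=0, U=3) weight 1/30
  (Z=0, Y=3, X=0, W=1, U=2) weight 1/120
  (Z=0, Y=3, X=0, W=1, U=3) weight 1/120
  (Z=0, Y=3, X=1, W=0, U=2) weight 1/30
  (Z=0, Y=3, X=1, W=0, U=3) weight 1/30
  … 4 more
Group by X:
  weight(X=0) = 1/20
  weight(X=1) = 1/5
Total weight = 1/20 + 1/5 = 1/4
P(X=0 | obs) = 1/20 / 1/4 = 1/5
P(X=1 | obs) = 1/5 / 1/4 = 4/5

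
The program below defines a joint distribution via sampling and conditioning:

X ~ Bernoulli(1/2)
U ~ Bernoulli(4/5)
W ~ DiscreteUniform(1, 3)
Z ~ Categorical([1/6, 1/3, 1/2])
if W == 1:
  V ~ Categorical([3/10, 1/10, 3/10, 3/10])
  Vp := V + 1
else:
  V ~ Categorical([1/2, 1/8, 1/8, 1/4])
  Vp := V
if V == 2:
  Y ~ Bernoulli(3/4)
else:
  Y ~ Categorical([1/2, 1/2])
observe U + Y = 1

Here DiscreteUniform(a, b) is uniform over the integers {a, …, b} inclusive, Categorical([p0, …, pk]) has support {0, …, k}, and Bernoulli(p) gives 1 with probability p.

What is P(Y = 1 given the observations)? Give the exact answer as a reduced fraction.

Enumerate traces; 144 have nonzero weight after conditioning:
  (X=0, U=0, W=1, Z=0, V=0, Y=1) weight 1/1200
  (X=0, U=0, W=1, Z=0, V=1, Y=1) weight 1/3600
  (X=0, U=0, W=1, Z=0, V=2, Y=1) weight 1/800
  (X=0, U=0, W=1, Z=0, V=3, Y=1) weight 1/1200
  (X=0, U=0, W=1, Z=1, V=0, Y=1) weight 1/600
  (X=0, U=0, W=1, Z=1, V=1, Y=1) weight 1/1800
  (X=0, U=0, W=1, Z=1, V=2, Y=1) weight 1/400
  (X=0, U=0, W=1, Z=1, V=3, Y=1) weight 1/600
  (X=0, U=1, W=1, Z=0, V=0, Y=0) weight 1/300
  … 135 more
Group by Y:
  weight(Y=0) = 109/300
  weight(Y=1) = 131/1200
Total weight = 109/300 + 131/1200 = 189/400
P(Y=0 | obs) = 109/300 / 189/400 = 436/567
P(Y=1 | obs) = 131/1200 / 189/400 = 131/567

P(Y = 1 | obs) = 131/567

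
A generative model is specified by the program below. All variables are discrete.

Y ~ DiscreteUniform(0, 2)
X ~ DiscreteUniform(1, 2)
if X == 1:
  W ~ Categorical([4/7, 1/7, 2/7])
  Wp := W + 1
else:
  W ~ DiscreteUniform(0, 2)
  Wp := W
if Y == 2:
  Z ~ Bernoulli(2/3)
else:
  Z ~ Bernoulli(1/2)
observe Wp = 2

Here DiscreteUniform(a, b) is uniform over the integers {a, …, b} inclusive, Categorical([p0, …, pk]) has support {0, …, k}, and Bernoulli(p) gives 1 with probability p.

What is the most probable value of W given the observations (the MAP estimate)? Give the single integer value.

argmax_v P(W = v | obs) = 2

Enumerate traces; 12 have nonzero weight after conditioning:
  (Y=0, X=1, W=1, Z=0) weight 1/84
  (Y=0, X=1, W=1, Z=1) weight 1/84
  (Y=0, X=2, W=2, Z=0) weight 1/36
  (Y=0, X=2, W=2, Z=1) weight 1/36
  (Y=1, X=1, W=1, Z=0) weight 1/84
  (Y=1, X=1, W=1, Z=1) weight 1/84
  (Y=1, X=2, W=2, Z=0) weight 1/36
  (Y=1, X=2, W=2, Z=1) weight 1/36
  … 4 more
Group by W:
  weight(W=1) = 1/14
  weight(W=2) = 1/6
Total weight = 1/14 + 1/6 = 5/21
P(W=1 | obs) = 1/14 / 5/21 = 3/10
P(W=2 | obs) = 1/6 / 5/21 = 7/10
argmax = 2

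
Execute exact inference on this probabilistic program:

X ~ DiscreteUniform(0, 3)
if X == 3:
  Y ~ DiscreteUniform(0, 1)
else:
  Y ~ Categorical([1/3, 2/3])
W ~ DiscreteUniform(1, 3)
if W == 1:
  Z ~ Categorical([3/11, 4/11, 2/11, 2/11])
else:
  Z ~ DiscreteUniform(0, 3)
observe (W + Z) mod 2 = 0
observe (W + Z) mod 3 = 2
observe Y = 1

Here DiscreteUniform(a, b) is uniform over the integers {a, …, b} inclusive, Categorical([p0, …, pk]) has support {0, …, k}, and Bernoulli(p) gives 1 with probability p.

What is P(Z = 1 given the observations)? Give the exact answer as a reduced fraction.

Enumerate traces; 8 have nonzero weight after conditioning:
  (X=0, Y=1, W=1, Z=1) weight 2/99
  (X=0, Y=1, W=2, Z=0) weight 1/72
  (X=1, Y=1, W=1, Z=1) weight 2/99
  (X=1, Y=1, W=2, Z=0) weight 1/72
  (X=2, Y=1, W=1, Z=1) weight 2/99
  (X=2, Y=1, W=2, Z=0) weight 1/72
  (X=3, Y=1, W=1, Z=1) weight 1/66
  (X=3, Y=1, W=2, Z=0) weight 1/96
Group by Z:
  weight(Z=0) = 5/96
  weight(Z=1) = 5/66
Total weight = 5/96 + 5/66 = 45/352
P(Z=0 | obs) = 5/96 / 45/352 = 11/27
P(Z=1 | obs) = 5/66 / 45/352 = 16/27

P(Z = 1 | obs) = 16/27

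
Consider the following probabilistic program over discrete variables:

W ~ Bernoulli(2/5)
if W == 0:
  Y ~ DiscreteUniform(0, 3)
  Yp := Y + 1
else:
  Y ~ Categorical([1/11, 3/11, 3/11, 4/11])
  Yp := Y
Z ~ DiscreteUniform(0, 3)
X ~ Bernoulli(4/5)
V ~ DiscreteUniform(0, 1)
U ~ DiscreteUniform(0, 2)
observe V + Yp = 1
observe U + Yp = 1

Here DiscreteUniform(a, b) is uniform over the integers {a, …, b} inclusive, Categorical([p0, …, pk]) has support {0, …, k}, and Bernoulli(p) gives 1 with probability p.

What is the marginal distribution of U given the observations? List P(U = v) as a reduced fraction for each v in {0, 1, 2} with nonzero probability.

Enumerate traces; 24 have nonzero weight after conditioning:
  (W=0, Y=0, Z=0, X=0, V=0, U=0) weight 1/800
  (W=0, Y=0, Z=0, X=1, V=0, U=0) weight 1/200
  (W=0, Y=0, Z=1, X=0, V=0, U=0) weight 1/800
  (W=0, Y=0, Z=1, X=1, V=0, U=0) weight 1/200
  (W=0, Y=0, Z=2, X=0, V=0, U=0) weight 1/800
  (W=0, Y=0, Z=2, X=1, V=0, U=0) weight 1/200
  (W=0, Y=0, Z=3, X=0, V=0, U=0) weight 1/800
  (W=0, Y=0, Z=3, X=1, V=0, U=0) weight 1/200
  (W=1, Y=0, Z=0, X=0, V=1, U=1) weight 1/3300
  … 15 more
Group by U:
  weight(U=0) = 19/440
  weight(U=1) = 1/165
Total weight = 19/440 + 1/165 = 13/264
P(U=0 | obs) = 19/440 / 13/264 = 57/65
P(U=1 | obs) = 1/165 / 13/264 = 8/65

P(U=0) = 57/65, P(U=1) = 8/65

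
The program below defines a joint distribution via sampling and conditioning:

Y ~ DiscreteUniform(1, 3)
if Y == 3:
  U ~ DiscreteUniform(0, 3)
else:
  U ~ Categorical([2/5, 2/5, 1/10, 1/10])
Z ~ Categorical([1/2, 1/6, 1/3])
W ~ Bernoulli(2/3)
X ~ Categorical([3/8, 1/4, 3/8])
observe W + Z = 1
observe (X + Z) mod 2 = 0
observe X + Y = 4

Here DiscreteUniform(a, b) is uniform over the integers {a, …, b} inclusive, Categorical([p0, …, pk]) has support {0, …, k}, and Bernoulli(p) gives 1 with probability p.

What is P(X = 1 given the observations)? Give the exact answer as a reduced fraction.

P(X = 1 | obs) = 1/10

Enumerate traces; 8 have nonzero weight after conditioning:
  (Y=2, U=0, Z=0, W=1, X=2) weight 1/60
  (Y=2, U=1, Z=0, W=1, X=2) weight 1/60
  (Y=2, U=2, Z=0, W=1, X=2) weight 1/240
  (Y=2, U=3, Z=0, W=1, X=2) weight 1/240
  (Y=3, U=0, Z=1, W=0, X=1) weight 1/864
  (Y=3, U=1, Z=1, W=0, X=1) weight 1/864
  (Y=3, U=2, Z=1, W=0, X=1) weight 1/864
  (Y=3, U=3, Z=1, W=0, X=1) weight 1/864
Group by X:
  weight(X=1) = 1/216
  weight(X=2) = 1/24
Total weight = 1/216 + 1/24 = 5/108
P(X=1 | obs) = 1/216 / 5/108 = 1/10
P(X=2 | obs) = 1/24 / 5/108 = 9/10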